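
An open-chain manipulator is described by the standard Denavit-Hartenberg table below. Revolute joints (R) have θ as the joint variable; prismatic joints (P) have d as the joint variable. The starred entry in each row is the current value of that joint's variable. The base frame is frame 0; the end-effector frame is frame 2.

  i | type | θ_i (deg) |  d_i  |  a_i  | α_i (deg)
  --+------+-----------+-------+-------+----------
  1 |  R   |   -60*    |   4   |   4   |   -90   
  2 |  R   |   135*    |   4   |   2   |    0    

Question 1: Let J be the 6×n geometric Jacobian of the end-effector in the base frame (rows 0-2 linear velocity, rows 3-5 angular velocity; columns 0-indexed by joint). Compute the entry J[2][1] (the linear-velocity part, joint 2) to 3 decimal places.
axis z_1 = (0.8660,0.5000,0.0000); lever o_n−o_1 = (2.7570,3.2247,-1.4142)
cross product → J_v[:, 1] = (-0.7071,1.2247,1.4142)
J_ω[:, 1] = z_1
entry J[2][1] = 1.4142

1.414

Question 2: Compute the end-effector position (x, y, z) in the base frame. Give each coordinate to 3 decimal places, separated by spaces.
after link 1: o_1 = (2.0000, -3.4641, 4.0000)
after link 2: o_2 = (4.7570, -0.2394, 2.5858)

4.757 -0.239 2.586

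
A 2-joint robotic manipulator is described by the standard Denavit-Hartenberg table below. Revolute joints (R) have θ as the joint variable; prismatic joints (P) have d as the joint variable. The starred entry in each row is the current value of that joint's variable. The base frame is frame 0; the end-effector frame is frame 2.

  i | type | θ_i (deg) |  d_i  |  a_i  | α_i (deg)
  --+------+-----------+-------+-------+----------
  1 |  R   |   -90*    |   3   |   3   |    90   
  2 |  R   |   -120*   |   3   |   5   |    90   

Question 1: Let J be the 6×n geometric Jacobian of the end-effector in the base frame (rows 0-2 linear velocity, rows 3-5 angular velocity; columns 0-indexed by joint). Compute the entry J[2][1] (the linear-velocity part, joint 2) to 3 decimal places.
axis z_1 = (-1.0000,-0.0000,0.0000); lever o_n−o_1 = (-3.0000,2.5000,-4.3301)
cross product → J_v[:, 1] = (0.0000,-4.3301,-2.5000)
J_ω[:, 1] = z_1
entry J[2][1] = -2.5000

-2.500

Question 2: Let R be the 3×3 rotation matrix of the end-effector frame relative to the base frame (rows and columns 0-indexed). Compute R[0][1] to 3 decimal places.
-1.000

End-effector y-axis (col 1 of R) = (-1.0000,-0.0000,0.0000)
R[0][1] = -1.0000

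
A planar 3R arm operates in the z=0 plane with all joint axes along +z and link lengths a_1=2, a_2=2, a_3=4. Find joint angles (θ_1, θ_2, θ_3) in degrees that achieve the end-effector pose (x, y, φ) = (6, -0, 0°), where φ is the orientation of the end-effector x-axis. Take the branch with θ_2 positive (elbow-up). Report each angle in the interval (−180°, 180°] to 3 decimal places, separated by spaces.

wrist centre = target − a_3·(cos φ, sin φ) = (2.0000, -0.0000)
cos θ_2 = (4.0000−2²−2²)/(2·2·2) = -0.5000; θ_2 = 120.0000° (elbow-up)
β = atan2(-0.0000,2.0000) = -0.0000°; ψ = atan2(1.7321,1.0000) = 60.0000°
θ_1 = β − ψ = -60.0000°
θ_3 = φ − θ_1 − θ_2 = -60.0000° (wrapped to (-180°,180°])

-60.000 120.000 -60.000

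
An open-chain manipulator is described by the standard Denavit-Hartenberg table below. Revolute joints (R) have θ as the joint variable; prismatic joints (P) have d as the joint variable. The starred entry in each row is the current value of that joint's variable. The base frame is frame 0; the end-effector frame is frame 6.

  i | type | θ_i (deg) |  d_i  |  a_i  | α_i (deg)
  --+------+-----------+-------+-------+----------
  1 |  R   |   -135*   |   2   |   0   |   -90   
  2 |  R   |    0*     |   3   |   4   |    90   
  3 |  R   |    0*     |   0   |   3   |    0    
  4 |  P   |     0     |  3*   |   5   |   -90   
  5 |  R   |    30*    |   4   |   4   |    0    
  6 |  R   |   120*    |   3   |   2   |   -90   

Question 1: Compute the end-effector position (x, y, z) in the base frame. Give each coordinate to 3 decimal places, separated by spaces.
-2.639 -16.781 2.000

after link 1: o_1 = (0.0000, 0.0000, 2.0000)
after link 2: o_2 = (-0.7071, -4.9497, 2.0000)
after link 3: o_3 = (-2.8284, -7.0711, 2.0000)
after link 4: o_4 = (-6.3640, -10.6066, 5.0000)
after link 5: o_5 = (-5.9850, -15.8845, 3.0000)
after link 6: o_6 = (-2.6390, -16.7811, 2.0000)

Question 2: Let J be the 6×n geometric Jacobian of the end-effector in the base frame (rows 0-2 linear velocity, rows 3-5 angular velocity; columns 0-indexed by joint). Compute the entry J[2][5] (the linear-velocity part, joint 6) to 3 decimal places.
1.732

axis z_5 = (0.7071,-0.7071,0.0000); lever o_n−o_5 = (3.3461,-0.8966,-1.0000)
cross product → J_v[:, 5] = (0.7071,0.7071,1.7321)
J_ω[:, 5] = z_5
entry J[2][5] = 1.7321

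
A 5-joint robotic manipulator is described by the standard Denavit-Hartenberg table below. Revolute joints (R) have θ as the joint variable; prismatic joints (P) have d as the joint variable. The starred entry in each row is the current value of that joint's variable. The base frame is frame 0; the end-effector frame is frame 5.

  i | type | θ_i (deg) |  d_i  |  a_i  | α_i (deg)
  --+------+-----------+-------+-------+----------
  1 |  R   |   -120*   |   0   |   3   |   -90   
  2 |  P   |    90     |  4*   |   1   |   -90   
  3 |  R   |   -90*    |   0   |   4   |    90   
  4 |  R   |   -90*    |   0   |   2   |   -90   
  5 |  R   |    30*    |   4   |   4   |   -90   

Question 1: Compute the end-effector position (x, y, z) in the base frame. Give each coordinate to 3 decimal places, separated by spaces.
6.160 -13.330 -3.000

after link 1: o_1 = (-1.5000, -2.5981, 0.0000)
after link 2: o_2 = (1.9641, -4.5981, -1.0000)
after link 3: o_3 = (5.4282, -6.5981, -1.0000)
after link 4: o_4 = (4.4282, -8.3301, -1.0000)
after link 5: o_5 = (6.1603, -13.3301, -3.0000)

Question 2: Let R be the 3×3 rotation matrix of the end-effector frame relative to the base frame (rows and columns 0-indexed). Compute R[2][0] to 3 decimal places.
-0.500

End-effector x-axis (col 0 of R) = (-0.4330,-0.7500,-0.5000)
R[2][0] = -0.5000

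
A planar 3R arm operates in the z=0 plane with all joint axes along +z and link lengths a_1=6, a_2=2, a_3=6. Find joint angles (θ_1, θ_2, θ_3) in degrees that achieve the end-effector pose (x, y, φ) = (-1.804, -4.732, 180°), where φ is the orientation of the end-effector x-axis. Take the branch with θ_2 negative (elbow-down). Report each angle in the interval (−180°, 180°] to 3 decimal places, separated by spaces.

wrist centre = target − a_3·(cos φ, sin φ) = (4.1960, -4.7320)
cos θ_2 = (39.9982−6²−2²)/(2·6·2) = -0.0001; θ_2 = -90.0042° (elbow-down)
β = atan2(-4.7320,4.1960) = -48.4357°; ψ = atan2(-2.0000,5.9999) = -18.4354°
θ_1 = β − ψ = -30.0003°
θ_3 = φ − θ_1 − θ_2 = -59.9955° (wrapped to (-180°,180°])

-30.000 -90.004 -59.995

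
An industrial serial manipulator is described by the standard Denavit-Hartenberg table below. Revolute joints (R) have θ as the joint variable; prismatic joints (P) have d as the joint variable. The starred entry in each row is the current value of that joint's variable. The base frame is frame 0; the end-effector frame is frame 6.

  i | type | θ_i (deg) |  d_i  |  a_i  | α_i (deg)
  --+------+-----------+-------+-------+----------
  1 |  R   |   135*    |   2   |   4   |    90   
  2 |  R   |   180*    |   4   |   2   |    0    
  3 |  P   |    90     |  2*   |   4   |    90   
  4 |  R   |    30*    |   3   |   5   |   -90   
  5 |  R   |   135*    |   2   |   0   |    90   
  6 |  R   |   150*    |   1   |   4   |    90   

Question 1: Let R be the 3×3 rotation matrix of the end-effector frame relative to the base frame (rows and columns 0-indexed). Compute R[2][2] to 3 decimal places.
End-effector z-axis (col 2 of R) = (0.1553,0.6553,0.7392)
R[2][2] = 0.7392

0.739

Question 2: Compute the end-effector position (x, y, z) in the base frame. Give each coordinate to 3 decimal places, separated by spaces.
after link 1: o_1 = (-2.8284, 2.8284, 2.0000)
after link 2: o_2 = (1.4142, 4.2426, 2.0000)
after link 3: o_3 = (2.8284, 5.6569, -2.0000)
after link 4: o_4 = (6.7175, 5.3033, -6.3301)
after link 5: o_5 = (7.9423, 6.5280, -5.3301)
after link 6: o_6 = (11.5151, 7.6368, -7.0638)

11.515 7.637 -7.064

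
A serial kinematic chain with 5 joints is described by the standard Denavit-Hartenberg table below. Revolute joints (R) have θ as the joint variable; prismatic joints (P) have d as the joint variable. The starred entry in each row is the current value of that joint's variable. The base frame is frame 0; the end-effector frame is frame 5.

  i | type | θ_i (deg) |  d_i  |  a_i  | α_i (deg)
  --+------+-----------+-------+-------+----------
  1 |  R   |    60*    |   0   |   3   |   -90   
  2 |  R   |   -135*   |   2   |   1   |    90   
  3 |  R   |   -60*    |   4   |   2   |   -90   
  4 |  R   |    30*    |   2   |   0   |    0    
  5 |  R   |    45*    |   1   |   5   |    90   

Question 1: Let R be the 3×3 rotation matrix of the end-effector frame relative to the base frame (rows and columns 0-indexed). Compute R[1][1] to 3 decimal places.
-0.280

End-effector y-axis (col 1 of R) = (-0.7392,-0.2803,0.6124)
R[1][1] = -0.2803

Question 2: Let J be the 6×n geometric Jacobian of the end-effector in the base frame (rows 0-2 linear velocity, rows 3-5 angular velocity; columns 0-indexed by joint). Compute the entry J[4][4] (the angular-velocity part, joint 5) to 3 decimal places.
-0.280

axis z_4 = (-0.7392,-0.2803,0.6124); lever o_n−o_4 = (1.7101,1.7206,4.4850)
cross product → J_v[:, 4] = (-2.3109,4.3625,-0.7925)
J_ω[:, 4] = z_4
entry J[4][4] = -0.2803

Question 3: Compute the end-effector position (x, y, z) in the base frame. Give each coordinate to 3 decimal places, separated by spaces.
after link 1: o_1 = (1.5000, 2.5981, 0.0000)
after link 2: o_2 = (-0.5856, 2.9857, 0.7071)
after link 3: o_3 = (-0.8534, -0.9422, -1.4142)
after link 4: o_4 = (-2.3318, -1.5028, -0.1895)
after link 5: o_5 = (-0.6216, 0.2178, 4.2955)

-0.622 0.218 4.295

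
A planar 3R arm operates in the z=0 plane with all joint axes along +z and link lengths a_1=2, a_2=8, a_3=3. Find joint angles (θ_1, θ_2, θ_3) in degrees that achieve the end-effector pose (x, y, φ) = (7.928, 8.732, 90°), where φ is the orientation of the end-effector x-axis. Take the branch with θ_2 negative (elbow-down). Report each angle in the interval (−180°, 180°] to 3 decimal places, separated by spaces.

60.012 -30.014 60.002

wrist centre = target − a_3·(cos φ, sin φ) = (7.9280, 5.7320)
cos θ_2 = (95.7090−2²−8²)/(2·2·8) = 0.8659; θ_2 = -30.0136° (elbow-down)
β = atan2(5.7320,7.9280) = 35.8672°; ψ = atan2(-4.0016,8.9273) = -24.1443°
θ_1 = β − ψ = 60.0115°
θ_3 = φ − θ_1 − θ_2 = 60.0021° (wrapped to (-180°,180°])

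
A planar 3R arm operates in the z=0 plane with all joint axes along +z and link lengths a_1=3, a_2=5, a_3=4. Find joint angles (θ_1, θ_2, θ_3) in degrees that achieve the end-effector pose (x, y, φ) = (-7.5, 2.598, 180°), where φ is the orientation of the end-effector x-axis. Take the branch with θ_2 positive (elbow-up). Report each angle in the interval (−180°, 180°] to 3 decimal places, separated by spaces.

60.000 120.001 -0.001

wrist centre = target − a_3·(cos φ, sin φ) = (-3.5000, 2.5980)
cos θ_2 = (18.9996−3²−5²)/(2·3·5) = -0.5000; θ_2 = 120.0009° (elbow-up)
β = atan2(2.5980,-3.5000) = 143.4140°; ψ = atan2(4.3301,0.4999) = 83.4140°
θ_1 = β − ψ = 60.0000°
θ_3 = φ − θ_1 − θ_2 = -0.0009° (wrapped to (-180°,180°])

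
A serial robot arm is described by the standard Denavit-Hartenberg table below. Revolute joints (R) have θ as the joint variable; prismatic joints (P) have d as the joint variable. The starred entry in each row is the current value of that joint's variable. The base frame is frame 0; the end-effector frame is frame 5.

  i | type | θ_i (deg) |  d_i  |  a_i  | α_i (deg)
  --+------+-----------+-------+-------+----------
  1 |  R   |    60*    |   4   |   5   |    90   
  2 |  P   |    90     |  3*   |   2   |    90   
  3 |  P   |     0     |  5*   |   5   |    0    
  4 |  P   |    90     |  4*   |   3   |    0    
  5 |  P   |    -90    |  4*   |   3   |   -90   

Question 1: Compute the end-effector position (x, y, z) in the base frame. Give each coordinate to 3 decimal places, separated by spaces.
after link 1: o_1 = (2.5000, 4.3301, 4.0000)
after link 2: o_2 = (5.0981, 2.8301, 6.0000)
after link 3: o_3 = (7.5981, 7.1603, 11.0000)
after link 4: o_4 = (12.1962, 9.1244, 11.0000)
after link 5: o_5 = (14.1962, 12.5885, 14.0000)

14.196 12.588 14.000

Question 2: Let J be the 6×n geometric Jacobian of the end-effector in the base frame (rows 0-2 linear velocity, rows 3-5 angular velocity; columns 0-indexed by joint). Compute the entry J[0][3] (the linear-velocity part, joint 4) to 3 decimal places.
prismatic axis z_3 = (0.5000,0.8660,-0.0000)
J_v[:, 3] = z_3; J_ω[:, 3] = (0,0,0)
entry J[0][3] = 0.5000

0.500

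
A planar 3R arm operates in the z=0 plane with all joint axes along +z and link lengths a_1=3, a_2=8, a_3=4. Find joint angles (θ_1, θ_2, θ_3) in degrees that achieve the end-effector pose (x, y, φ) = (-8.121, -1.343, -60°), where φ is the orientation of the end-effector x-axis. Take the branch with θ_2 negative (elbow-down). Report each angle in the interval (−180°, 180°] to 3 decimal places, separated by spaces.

wrist centre = target − a_3·(cos φ, sin φ) = (-10.1210, 2.1211)
cos θ_2 = (106.9337−3²−8²)/(2·3·8) = 0.7070; θ_2 = -45.0125° (elbow-down)
β = atan2(2.1211,-10.1210) = 168.1636°; ψ = atan2(-5.6581,8.6556) = -33.1722°
θ_1 = β − ψ = 201.3358°
θ_3 = φ − θ_1 − θ_2 = 143.6767° (wrapped to (-180°,180°])

-158.664 -45.013 143.677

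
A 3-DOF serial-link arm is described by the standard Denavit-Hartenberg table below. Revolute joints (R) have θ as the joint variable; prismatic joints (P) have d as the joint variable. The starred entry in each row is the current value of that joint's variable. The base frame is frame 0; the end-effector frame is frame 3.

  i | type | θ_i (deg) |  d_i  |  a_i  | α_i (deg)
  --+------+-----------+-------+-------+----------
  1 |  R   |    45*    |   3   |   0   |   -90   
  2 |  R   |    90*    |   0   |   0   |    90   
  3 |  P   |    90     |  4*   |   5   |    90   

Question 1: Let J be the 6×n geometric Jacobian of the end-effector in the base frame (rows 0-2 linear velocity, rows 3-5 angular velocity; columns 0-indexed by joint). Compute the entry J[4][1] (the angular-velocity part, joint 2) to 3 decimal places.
0.707

axis z_1 = (-0.7071,0.7071,0.0000); lever o_n−o_1 = (-0.7071,6.3640,0.0000)
cross product → J_v[:, 1] = (-0.0000,0.0000,-4.0000)
J_ω[:, 1] = z_1
entry J[4][1] = 0.7071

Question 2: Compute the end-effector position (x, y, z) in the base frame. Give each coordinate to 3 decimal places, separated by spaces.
-0.707 6.364 3.000

after link 1: o_1 = (0.0000, 0.0000, 3.0000)
after link 2: o_2 = (0.0000, 0.0000, 3.0000)
after link 3: o_3 = (-0.7071, 6.3640, 3.0000)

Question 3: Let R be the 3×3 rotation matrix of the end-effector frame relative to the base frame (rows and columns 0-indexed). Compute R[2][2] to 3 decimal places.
-1.000

End-effector z-axis (col 2 of R) = (0.0000,0.0000,-1.0000)
R[2][2] = -1.0000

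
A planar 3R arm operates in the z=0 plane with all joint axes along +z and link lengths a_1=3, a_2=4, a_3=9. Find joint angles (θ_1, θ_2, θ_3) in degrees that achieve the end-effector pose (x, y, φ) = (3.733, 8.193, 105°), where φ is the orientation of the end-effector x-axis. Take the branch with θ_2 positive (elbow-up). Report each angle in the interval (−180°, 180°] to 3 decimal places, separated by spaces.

wrist centre = target − a_3·(cos φ, sin φ) = (6.0624, -0.5003)
cos θ_2 = (37.0027−3²−4²)/(2·3·4) = 0.5001; θ_2 = 59.9926° (elbow-up)
β = atan2(-0.5003,6.0624) = -4.7180°; ψ = atan2(3.4638,5.0004) = 34.7106°
θ_1 = β − ψ = -39.4286°
θ_3 = φ − θ_1 − θ_2 = 84.4360° (wrapped to (-180°,180°])

-39.429 59.993 84.436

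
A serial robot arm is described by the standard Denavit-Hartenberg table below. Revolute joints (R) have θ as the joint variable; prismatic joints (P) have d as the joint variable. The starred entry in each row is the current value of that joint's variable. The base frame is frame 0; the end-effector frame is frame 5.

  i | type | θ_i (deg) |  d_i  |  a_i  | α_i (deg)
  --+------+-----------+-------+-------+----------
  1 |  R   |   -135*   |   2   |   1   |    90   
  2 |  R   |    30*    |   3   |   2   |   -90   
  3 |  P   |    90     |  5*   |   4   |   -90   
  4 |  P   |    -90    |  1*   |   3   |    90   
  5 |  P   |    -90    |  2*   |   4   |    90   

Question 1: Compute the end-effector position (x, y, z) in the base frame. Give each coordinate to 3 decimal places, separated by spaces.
-1.648 -0.233 11.428

after link 1: o_1 = (-0.7071, -0.7071, 2.0000)
after link 2: o_2 = (-4.0532, 0.1895, 3.0000)
after link 3: o_3 = (0.5430, -0.8712, 7.3301)
after link 4: o_4 = (2.2161, 0.8018, 9.4282)
after link 5: o_5 = (-1.6476, -0.2334, 11.4282)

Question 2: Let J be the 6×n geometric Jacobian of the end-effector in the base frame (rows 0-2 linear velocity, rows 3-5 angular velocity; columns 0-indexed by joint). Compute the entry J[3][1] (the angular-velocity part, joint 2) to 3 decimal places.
axis z_1 = (-0.7071,0.7071,0.0000); lever o_n−o_1 = (-0.9405,0.4737,9.4282)
cross product → J_v[:, 1] = (6.6667,6.6667,0.3301)
J_ω[:, 1] = z_1
entry J[3][1] = -0.7071

-0.707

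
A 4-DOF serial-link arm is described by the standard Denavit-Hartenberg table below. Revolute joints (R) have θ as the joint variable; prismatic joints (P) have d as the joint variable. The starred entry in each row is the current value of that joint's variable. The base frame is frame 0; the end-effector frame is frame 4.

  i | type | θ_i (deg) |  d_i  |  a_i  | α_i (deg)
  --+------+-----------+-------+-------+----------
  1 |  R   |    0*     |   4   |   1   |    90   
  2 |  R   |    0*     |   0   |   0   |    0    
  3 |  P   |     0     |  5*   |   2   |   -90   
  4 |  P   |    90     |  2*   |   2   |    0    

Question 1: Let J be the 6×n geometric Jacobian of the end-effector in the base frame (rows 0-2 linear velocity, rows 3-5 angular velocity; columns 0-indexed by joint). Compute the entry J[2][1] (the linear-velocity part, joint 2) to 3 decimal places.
2.000

axis z_1 = (0.0000,-1.0000,0.0000); lever o_n−o_1 = (2.0000,-3.0000,2.0000)
cross product → J_v[:, 1] = (-2.0000,0.0000,2.0000)
J_ω[:, 1] = z_1
entry J[2][1] = 2.0000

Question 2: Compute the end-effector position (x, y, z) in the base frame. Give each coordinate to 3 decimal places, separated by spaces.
3.000 -3.000 6.000

after link 1: o_1 = (1.0000, 0.0000, 4.0000)
after link 2: o_2 = (1.0000, 0.0000, 4.0000)
after link 3: o_3 = (3.0000, -5.0000, 4.0000)
after link 4: o_4 = (3.0000, -3.0000, 6.0000)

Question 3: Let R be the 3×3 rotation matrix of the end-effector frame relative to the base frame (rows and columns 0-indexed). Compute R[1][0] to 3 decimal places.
1.000

End-effector x-axis (col 0 of R) = (0.0000,1.0000,0.0000)
R[1][0] = 1.0000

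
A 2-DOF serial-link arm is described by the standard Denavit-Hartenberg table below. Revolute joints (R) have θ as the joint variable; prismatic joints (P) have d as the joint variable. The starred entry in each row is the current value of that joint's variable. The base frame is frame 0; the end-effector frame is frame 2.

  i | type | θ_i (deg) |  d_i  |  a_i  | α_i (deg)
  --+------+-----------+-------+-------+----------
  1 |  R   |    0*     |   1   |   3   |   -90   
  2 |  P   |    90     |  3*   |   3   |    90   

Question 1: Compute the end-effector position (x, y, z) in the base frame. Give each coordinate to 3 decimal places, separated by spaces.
3.000 3.000 -2.000

after link 1: o_1 = (3.0000, 0.0000, 1.0000)
after link 2: o_2 = (3.0000, 3.0000, -2.0000)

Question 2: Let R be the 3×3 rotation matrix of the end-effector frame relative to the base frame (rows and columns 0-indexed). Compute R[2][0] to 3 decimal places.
End-effector x-axis (col 0 of R) = (0.0000,0.0000,-1.0000)
R[2][0] = -1.0000

-1.000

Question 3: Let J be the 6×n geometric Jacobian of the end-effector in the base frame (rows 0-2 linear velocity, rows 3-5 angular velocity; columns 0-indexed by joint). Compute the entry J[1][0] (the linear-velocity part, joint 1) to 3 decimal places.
axis z_0 = ẑ; lever o_n−o_0 = (3.0000,3.0000,-2.0000)
cross product → J_v[:, 0] = (-3.0000,3.0000,0.0000)
J_ω[:, 0] = z_0
entry J[1][0] = 3.0000

3.000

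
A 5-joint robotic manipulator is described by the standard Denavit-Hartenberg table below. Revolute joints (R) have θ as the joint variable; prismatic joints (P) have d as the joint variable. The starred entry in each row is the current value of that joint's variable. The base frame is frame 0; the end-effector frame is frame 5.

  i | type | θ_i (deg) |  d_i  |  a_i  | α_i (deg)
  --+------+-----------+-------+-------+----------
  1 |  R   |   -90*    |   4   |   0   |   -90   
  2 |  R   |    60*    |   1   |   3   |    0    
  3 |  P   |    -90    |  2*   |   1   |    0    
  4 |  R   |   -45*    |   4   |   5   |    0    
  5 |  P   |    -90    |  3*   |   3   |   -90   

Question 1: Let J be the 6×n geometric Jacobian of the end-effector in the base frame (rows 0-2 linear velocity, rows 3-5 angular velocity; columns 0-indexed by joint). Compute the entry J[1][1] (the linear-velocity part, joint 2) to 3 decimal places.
axis z_1 = (1.0000,0.0000,0.0000); lever o_n−o_1 = (10.0000,-0.7623,3.5080)
cross product → J_v[:, 1] = (0.0000,-3.5080,-0.7623)
J_ω[:, 1] = z_1
entry J[1][1] = -3.5080

-3.508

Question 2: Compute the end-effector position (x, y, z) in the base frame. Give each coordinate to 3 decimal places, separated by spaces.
after link 1: o_1 = (0.0000, 0.0000, 4.0000)
after link 2: o_2 = (1.0000, -1.5000, 1.4019)
after link 3: o_3 = (3.0000, -2.3660, 1.9019)
after link 4: o_4 = (7.0000, -3.6601, 6.7316)
after link 5: o_5 = (10.0000, -0.7623, 7.5080)

10.000 -0.762 7.508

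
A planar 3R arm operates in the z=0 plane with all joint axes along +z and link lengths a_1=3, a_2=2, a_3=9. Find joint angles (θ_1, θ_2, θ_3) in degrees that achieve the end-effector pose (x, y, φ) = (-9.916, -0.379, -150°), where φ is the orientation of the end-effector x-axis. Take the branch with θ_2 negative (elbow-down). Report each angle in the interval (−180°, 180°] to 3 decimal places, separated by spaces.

135.009 -45.005 119.996

wrist centre = target − a_3·(cos φ, sin φ) = (-2.1218, 4.1210)
cos θ_2 = (21.4846−3²−2²)/(2·3·2) = 0.7070; θ_2 = -45.0049° (elbow-down)
β = atan2(4.1210,-2.1218) = 117.2425°; ψ = atan2(-1.4143,4.4141) = -17.7662°
θ_1 = β − ψ = 135.0087°
θ_3 = φ − θ_1 − θ_2 = 119.9963° (wrapped to (-180°,180°])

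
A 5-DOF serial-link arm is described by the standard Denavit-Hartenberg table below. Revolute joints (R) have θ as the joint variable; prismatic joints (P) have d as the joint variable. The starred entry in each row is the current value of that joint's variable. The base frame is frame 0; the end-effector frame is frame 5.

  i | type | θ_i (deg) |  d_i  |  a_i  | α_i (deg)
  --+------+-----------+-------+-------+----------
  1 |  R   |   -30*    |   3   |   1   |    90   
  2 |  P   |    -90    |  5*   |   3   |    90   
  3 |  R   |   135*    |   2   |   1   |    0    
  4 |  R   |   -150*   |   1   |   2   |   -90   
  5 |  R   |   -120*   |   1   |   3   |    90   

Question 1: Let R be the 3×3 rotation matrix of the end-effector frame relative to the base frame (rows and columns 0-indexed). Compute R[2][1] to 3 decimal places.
-0.259

End-effector y-axis (col 1 of R) = (-0.4830,-0.8365,-0.2588)
R[2][1] = -0.2588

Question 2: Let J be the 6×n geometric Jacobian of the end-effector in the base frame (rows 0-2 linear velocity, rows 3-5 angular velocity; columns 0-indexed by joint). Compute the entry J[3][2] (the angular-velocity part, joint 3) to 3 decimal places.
-0.866

axis z_2 = (-0.8660,0.5000,-0.0000); lever o_n−o_2 = (-5.6199,1.4622,-0.0347)
cross product → J_v[:, 2] = (-0.0173,-0.0300,1.5436)
J_ω[:, 2] = z_2
entry J[3][2] = -0.8660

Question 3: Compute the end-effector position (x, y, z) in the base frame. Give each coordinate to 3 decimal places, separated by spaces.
-7.254 -3.368 -0.035

after link 1: o_1 = (0.8660, -0.5000, 3.0000)
after link 2: o_2 = (-1.6340, -4.8301, 0.0000)
after link 3: o_3 = (-3.7196, -4.4425, 0.7071)
after link 4: o_4 = (-4.3268, -3.4942, -1.2247)
after link 5: o_5 = (-7.2539, -3.3679, -0.0347)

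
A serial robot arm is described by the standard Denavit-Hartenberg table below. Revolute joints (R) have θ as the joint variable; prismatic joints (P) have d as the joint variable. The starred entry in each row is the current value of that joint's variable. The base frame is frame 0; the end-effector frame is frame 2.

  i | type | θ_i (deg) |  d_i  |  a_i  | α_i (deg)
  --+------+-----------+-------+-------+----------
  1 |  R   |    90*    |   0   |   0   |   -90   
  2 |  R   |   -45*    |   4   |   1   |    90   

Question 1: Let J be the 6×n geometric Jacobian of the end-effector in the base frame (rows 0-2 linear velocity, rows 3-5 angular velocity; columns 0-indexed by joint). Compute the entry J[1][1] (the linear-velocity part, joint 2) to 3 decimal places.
0.707

axis z_1 = (-1.0000,0.0000,0.0000); lever o_n−o_1 = (-4.0000,0.7071,0.7071)
cross product → J_v[:, 1] = (-0.0000,0.7071,-0.7071)
J_ω[:, 1] = z_1
entry J[1][1] = 0.7071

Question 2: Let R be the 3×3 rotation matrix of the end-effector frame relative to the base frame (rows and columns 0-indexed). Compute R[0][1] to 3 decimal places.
-1.000

End-effector y-axis (col 1 of R) = (-1.0000,0.0000,0.0000)
R[0][1] = -1.0000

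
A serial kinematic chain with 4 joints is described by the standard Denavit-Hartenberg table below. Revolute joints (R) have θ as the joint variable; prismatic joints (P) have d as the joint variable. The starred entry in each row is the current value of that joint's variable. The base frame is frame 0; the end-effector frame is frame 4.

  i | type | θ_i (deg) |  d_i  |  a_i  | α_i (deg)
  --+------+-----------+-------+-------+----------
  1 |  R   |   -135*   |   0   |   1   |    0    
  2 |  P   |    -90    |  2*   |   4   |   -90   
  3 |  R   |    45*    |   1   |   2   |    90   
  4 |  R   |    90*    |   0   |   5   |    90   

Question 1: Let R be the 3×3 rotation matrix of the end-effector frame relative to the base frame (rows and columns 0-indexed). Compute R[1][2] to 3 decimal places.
End-effector z-axis (col 2 of R) = (-0.5000,0.5000,-0.7071)
R[1][2] = 0.5000

0.500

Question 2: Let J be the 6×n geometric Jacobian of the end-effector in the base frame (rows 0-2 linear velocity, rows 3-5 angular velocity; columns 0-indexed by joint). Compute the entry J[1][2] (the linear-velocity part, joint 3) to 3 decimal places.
-1.000

axis z_2 = (-0.7071,-0.7071,0.0000); lever o_n−o_2 = (-5.2426,-3.2426,-1.4142)
cross product → J_v[:, 2] = (1.0000,-1.0000,-1.4142)
J_ω[:, 2] = z_2
entry J[1][2] = -1.0000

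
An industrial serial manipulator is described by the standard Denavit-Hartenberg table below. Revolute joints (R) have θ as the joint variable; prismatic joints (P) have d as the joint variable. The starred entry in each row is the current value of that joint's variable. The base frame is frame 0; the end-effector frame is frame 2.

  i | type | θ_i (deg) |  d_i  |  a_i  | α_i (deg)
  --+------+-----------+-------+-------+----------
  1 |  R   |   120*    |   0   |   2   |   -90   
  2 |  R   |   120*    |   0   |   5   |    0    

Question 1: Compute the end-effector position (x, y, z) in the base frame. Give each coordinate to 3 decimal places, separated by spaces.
0.250 -0.433 -4.330

after link 1: o_1 = (-1.0000, 1.7321, 0.0000)
after link 2: o_2 = (0.2500, -0.4330, -4.3301)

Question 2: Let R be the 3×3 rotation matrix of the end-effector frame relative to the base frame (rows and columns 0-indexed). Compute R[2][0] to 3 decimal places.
-0.866

End-effector x-axis (col 0 of R) = (0.2500,-0.4330,-0.8660)
R[2][0] = -0.8660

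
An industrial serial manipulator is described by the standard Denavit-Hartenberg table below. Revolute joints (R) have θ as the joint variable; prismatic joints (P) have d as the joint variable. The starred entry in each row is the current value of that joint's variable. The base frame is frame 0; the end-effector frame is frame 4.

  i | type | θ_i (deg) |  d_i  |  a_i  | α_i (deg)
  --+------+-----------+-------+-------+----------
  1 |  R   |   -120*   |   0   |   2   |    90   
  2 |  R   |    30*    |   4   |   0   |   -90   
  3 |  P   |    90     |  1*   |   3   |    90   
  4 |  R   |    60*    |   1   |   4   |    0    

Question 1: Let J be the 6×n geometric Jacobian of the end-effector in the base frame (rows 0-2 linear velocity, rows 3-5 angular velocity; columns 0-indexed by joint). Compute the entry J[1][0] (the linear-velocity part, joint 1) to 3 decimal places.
axis z_0 = ẑ; lever o_n−o_0 = (0.5490,-1.0490,4.3660)
cross product → J_v[:, 0] = (1.0490,0.5490,-0.0000)
J_ω[:, 0] = z_0
entry J[1][0] = 0.5490

0.549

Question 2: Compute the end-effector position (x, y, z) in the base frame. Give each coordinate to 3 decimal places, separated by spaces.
0.549 -1.049 4.366

after link 1: o_1 = (-1.0000, -1.7321, 0.0000)
after link 2: o_2 = (-4.4641, 0.2679, 0.0000)
after link 3: o_3 = (-1.6160, -0.7990, 0.8660)
after link 4: o_4 = (0.5490, -1.0490, 4.3660)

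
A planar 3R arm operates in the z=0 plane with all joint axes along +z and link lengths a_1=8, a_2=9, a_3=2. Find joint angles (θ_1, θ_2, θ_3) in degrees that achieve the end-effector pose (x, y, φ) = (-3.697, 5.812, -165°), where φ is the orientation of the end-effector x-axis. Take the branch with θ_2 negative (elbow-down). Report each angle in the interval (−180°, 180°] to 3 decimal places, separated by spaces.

-178.836 -134.998 148.835

wrist centre = target − a_3·(cos φ, sin φ) = (-1.7651, 6.3296)
cos θ_2 = (43.1801−8²−9²)/(2·8·9) = -0.7071; θ_2 = -134.9981° (elbow-down)
β = atan2(6.3296,-1.7651) = 105.5822°; ψ = atan2(-6.3642,1.6363) = -75.5813°
θ_1 = β − ψ = 181.1635°
θ_3 = φ − θ_1 − θ_2 = 148.8345° (wrapped to (-180°,180°])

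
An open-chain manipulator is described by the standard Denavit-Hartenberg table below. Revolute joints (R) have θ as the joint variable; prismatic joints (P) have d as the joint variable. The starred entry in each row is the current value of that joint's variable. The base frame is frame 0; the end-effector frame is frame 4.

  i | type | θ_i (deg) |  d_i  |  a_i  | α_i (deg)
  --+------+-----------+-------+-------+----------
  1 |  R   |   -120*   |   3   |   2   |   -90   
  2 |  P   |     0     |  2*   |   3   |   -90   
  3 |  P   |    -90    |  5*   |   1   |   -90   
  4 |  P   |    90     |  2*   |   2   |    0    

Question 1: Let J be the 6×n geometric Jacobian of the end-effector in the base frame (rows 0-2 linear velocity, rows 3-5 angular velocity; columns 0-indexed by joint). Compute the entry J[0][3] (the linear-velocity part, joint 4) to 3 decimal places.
-0.500

prismatic axis z_3 = (-0.5000,-0.8660,-0.0000)
J_v[:, 3] = z_3; J_ω[:, 3] = (0,0,0)
entry J[0][3] = -0.5000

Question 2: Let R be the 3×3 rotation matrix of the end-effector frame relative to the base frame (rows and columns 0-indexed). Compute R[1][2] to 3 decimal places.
-0.866

End-effector z-axis (col 2 of R) = (-0.5000,-0.8660,-0.0000)
R[1][2] = -0.8660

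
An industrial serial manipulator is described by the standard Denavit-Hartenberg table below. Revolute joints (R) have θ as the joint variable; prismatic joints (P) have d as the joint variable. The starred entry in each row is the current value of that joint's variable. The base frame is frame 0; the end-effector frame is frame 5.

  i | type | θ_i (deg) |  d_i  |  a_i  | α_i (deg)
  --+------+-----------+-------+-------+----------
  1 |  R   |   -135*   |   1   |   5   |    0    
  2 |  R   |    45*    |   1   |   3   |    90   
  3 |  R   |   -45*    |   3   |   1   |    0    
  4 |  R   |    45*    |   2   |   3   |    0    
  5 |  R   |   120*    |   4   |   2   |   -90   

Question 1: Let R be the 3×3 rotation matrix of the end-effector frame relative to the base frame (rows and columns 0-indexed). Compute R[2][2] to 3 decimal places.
End-effector z-axis (col 2 of R) = (-0.0000,0.8660,-0.5000)
R[2][2] = -0.5000

-0.500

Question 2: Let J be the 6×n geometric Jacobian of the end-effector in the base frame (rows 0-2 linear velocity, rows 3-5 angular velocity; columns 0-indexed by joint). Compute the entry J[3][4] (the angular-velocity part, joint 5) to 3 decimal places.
-1.000

axis z_4 = (-1.0000,0.0000,0.0000); lever o_n−o_4 = (-4.0000,1.0000,1.7321)
cross product → J_v[:, 4] = (-0.0000,1.7321,-1.0000)
J_ω[:, 4] = z_4
entry J[3][4] = -1.0000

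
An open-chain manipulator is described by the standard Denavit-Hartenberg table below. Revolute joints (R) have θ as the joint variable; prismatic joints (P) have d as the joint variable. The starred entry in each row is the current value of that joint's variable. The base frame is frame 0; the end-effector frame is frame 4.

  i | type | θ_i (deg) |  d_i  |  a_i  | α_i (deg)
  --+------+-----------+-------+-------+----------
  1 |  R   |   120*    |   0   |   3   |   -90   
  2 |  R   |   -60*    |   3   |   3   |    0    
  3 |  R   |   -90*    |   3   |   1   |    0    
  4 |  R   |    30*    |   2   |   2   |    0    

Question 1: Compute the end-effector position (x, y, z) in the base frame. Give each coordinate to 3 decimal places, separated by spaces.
after link 1: o_1 = (-1.5000, 2.5981, 0.0000)
after link 2: o_2 = (-4.8481, 2.3971, 2.5981)
after link 3: o_3 = (-7.0131, 0.1471, 3.0981)
after link 4: o_4 = (-8.2452, -1.7189, 4.8301)

-8.245 -1.719 4.830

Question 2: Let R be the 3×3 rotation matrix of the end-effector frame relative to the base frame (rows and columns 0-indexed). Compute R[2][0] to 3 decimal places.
End-effector x-axis (col 0 of R) = (0.2500,-0.4330,0.8660)
R[2][0] = 0.8660

0.866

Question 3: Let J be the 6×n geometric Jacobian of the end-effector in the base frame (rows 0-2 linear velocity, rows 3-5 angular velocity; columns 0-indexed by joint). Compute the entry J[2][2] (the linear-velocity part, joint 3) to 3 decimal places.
1.866

axis z_2 = (-0.8660,-0.5000,0.0000); lever o_n−o_2 = (-3.3971,-4.1160,2.2321)
cross product → J_v[:, 2] = (-1.1160,1.9330,1.8660)
J_ω[:, 2] = z_2
entry J[2][2] = 1.8660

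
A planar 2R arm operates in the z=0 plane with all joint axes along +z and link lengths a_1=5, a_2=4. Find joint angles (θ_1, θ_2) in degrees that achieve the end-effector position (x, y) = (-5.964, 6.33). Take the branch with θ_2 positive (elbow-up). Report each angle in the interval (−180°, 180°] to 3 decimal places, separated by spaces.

cos θ_2 = (75.6382−5²−4²)/(2·5·4) = 0.8660; θ_2 = 30.0081° (elbow-up)
β = atan2(6.3300,-5.9640) = 133.2948°; ψ = atan2(2.0005,8.4638) = 13.2982°
θ_1 = β − ψ = 119.9965°

119.997 30.008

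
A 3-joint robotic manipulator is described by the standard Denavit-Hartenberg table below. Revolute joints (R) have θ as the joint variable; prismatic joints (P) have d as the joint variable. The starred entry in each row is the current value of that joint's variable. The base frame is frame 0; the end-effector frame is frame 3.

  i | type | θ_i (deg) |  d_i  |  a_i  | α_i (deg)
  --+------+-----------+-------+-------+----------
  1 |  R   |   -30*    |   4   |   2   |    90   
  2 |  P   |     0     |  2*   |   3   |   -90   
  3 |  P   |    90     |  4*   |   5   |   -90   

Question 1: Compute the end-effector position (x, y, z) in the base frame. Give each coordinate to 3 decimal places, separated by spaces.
5.830 0.098 8.000

after link 1: o_1 = (1.7321, -1.0000, 4.0000)
after link 2: o_2 = (3.3301, -4.2321, 4.0000)
after link 3: o_3 = (5.8301, 0.0981, 8.0000)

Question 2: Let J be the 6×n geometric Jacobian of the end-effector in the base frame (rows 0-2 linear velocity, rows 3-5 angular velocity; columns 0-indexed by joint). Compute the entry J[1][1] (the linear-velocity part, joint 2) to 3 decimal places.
prismatic axis z_1 = (-0.5000,-0.8660,0.0000)
J_v[:, 1] = z_1; J_ω[:, 1] = (0,0,0)
entry J[1][1] = -0.8660

-0.866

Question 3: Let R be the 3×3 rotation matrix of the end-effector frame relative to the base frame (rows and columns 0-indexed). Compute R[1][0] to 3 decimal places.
End-effector x-axis (col 0 of R) = (0.5000,0.8660,0.0000)
R[1][0] = 0.8660

0.866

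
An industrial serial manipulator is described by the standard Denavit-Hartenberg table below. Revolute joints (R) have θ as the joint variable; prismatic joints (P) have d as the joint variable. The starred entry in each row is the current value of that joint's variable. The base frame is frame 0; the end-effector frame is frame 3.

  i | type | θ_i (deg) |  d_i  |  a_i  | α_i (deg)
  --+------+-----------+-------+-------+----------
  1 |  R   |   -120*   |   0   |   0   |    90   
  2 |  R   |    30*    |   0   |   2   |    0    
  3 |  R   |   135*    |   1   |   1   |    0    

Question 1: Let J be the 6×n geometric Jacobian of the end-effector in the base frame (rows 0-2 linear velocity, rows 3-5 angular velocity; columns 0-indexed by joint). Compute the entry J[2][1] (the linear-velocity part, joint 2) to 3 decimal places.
axis z_1 = (-0.8660,0.5000,0.0000); lever o_n−o_1 = (-1.2491,-0.1635,1.2588)
cross product → J_v[:, 1] = (0.6294,1.0902,0.7661)
J_ω[:, 1] = z_1
entry J[2][1] = 0.7661

0.766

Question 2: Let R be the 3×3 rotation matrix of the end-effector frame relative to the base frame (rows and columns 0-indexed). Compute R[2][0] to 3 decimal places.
0.259

End-effector x-axis (col 0 of R) = (0.4830,0.8365,0.2588)
R[2][0] = 0.2588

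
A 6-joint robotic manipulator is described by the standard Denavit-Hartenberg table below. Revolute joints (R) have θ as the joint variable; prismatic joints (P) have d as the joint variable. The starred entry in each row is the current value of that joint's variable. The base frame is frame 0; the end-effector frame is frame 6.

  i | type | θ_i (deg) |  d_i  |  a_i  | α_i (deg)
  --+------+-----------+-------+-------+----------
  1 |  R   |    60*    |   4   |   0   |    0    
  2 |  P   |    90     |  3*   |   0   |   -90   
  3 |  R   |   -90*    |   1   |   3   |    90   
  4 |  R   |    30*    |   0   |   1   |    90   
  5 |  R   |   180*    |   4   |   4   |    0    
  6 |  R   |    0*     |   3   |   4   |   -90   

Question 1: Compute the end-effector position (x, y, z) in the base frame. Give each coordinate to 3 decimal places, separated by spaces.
after link 1: o_1 = (0.0000, 0.0000, 4.0000)
after link 2: o_2 = (0.0000, 0.0000, 7.0000)
after link 3: o_3 = (-0.5000, -0.8660, 10.0000)
after link 4: o_4 = (-0.7500, -1.2990, 10.8660)
after link 5: o_5 = (1.9821, 3.4330, 9.4019)
after link 6: o_6 = (4.2811, 7.4151, 7.4378)

4.281 7.415 7.438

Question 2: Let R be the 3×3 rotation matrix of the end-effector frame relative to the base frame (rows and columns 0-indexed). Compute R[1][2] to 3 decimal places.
0.500

End-effector z-axis (col 2 of R) = (-0.8660,0.5000,-0.0000)
R[1][2] = 0.5000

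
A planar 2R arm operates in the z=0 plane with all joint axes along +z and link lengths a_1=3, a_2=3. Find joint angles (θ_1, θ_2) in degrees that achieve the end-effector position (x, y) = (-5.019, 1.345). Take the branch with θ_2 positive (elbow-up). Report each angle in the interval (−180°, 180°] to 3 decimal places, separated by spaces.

134.997 60.002

cos θ_2 = (26.9994−3²−3²)/(2·3·3) = 0.5000; θ_2 = 60.0023° (elbow-up)
β = atan2(1.3450,-5.0190) = 164.9983°; ψ = atan2(2.5981,4.4999) = 30.0011°
θ_1 = β − ψ = 134.9971°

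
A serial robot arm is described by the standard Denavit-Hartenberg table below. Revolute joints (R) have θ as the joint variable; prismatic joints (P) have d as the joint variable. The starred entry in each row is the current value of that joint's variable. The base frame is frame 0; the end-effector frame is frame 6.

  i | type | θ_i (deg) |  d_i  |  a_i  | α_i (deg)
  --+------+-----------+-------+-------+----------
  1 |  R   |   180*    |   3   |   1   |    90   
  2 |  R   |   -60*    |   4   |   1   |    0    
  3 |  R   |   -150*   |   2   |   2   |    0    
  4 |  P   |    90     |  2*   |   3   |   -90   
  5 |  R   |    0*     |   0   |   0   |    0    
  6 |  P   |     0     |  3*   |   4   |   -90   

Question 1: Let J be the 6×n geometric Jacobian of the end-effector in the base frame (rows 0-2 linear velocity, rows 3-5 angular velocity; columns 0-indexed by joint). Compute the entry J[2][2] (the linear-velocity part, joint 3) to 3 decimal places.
-2.634

axis z_2 = (0.0000,1.0000,0.0000); lever o_n−o_2 = (2.6340,4.0000,-6.5622)
cross product → J_v[:, 2] = (-6.5622,0.0000,-2.6340)
J_ω[:, 2] = z_2
entry J[2][2] = -2.6340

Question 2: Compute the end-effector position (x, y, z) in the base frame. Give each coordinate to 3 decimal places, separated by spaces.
after link 1: o_1 = (-1.0000, 0.0000, 3.0000)
after link 2: o_2 = (-1.5000, 4.0000, 2.1340)
after link 3: o_3 = (0.2321, 6.0000, 3.1340)
after link 4: o_4 = (1.7321, 8.0000, 0.5359)
after link 5: o_5 = (1.7321, 8.0000, 0.5359)
after link 6: o_6 = (1.1340, 8.0000, -4.4282)

1.134 8.000 -4.428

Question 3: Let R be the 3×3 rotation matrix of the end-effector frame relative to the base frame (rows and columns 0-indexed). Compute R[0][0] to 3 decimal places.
0.500

End-effector x-axis (col 0 of R) = (0.5000,-0.0000,-0.8660)
R[0][0] = 0.5000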